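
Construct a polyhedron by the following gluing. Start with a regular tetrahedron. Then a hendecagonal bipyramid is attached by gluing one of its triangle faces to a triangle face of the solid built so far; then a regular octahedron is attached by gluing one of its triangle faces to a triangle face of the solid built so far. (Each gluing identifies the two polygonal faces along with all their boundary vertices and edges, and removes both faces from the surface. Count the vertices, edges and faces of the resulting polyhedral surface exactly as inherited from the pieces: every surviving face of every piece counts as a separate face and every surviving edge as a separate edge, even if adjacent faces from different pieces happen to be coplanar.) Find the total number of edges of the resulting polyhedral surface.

A regular tetrahedron: V=4, E=6, F=4.
Attach a hendecagonal bipyramid (V=13, E=33, F=22) along a 3-gon: merge 3 vertices and 3 edges, delete both glued faces → V=14, E=36, F=24.
Attach a regular octahedron (V=6, E=12, F=8) along a 3-gon: merge 3 vertices and 3 edges, delete both glued faces → V=17, E=45, F=30.
Check: V − E + F = 17 − 45 + 30 = 2.

45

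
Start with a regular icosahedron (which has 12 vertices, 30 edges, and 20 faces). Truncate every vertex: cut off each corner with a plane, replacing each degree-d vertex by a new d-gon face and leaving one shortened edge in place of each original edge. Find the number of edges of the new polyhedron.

Truncation replaces each original edge-end by a new vertex, so V′ = 2E = 60.
Each original edge survives, and each old vertex of degree d contributes d new edges; summing degrees gives Σd = 2E, so E′ = E + 2E = 3E = 90.
Each original face survives and each original vertex becomes one new face: F′ = F + V = 32.

90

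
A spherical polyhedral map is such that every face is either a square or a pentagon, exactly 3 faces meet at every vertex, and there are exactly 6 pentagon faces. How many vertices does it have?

14

Let x be the number of squares; then F = 6 + x.
Edge–face incidences: 2E = 5·6 + 4·x = 30 + 4x.
Every vertex has degree 3, so 3V = 2E.
Euler: V − E + F = 2 ⇒ (2E)/3 − E + (6 + x) = 2.
Multiply by 6: 2·(2E) − 3·(2E) + 6·(6 + x) = 12, i.e. 36 + 6x − (30 + 4x) = 12.
Collecting terms: 2x + 6 = 12, so 2x = 6, so x = 3.
Then 2E = 30 + 4·3 = 42, so E = 21, V = 2E/3 = 14, F = 6 + 3 = 9.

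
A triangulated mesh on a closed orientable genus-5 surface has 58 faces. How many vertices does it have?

21

χ = 2 − 2·5 = -8, and every face is a triangle so 3F = 2E.
E = 3·58/2 = 87. Then V = -8 + E − F = -8 + 87 − 58 = 21.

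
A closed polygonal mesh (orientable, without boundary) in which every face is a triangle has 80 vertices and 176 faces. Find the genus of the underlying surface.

5

Every face is a triangle, so 2E = 3·176 = 528, giving E = 264.
χ = V − E + F = 80 − 264 + 176 = -8.
For a closed orientable surface χ = 2 − 2g, so g = (2 − (-8))/2 = 5.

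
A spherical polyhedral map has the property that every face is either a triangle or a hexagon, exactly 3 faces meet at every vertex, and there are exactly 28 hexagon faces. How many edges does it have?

Let x be the number of triangles; then F = 28 + x.
Edge–face incidences: 2E = 6·28 + 3·x = 168 + 3x.
Every vertex has degree 3, so 3V = 2E.
Euler: V − E + F = 2 ⇒ (2E)/3 − E + (28 + x) = 2.
Multiply by 6: 2·(2E) − 3·(2E) + 6·(28 + x) = 12, i.e. 168 + 6x − (168 + 3x) = 12.
Collecting terms: 3x = 12, so x = 4.
Then 2E = 168 + 3·4 = 180, so E = 90, V = 2E/3 = 60, F = 28 + 4 = 32.

90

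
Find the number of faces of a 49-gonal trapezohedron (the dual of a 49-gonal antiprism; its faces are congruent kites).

The n-trapezohedron (dual of the n-antiprism) has V = 2·49 + 2 = 100, E = 4·49 = 196, F = 2·49 = 98.

98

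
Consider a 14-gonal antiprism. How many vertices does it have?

28

An antiprism on an n-gon has two n-gon caps and 2n triangles: V = 2·14 = 28, E = 4·14 = 56, F = 2·14 + 2 = 30.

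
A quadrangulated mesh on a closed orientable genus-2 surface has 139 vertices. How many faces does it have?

141

χ = 2 − 2·2 = -2, and every face is a square so 4F = 2E.
V − E + F = -2 with E = 4F/2 gives 139 − (4/2 − 1)·F = -2, so F = 141 and E = 282.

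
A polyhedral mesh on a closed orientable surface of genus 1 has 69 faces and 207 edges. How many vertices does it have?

138

For a closed orientable surface of genus 1, χ = 2 − 2·1 = 0.
V = 0 + E − F = 0 + 207 − 69 = 138.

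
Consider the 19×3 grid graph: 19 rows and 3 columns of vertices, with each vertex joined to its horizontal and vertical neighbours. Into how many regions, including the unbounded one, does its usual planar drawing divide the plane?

The grid has V = 19·3 = 57 vertices and E = 19·2 + 3·18 = 92 edges.
F = 2 − V + E = 2 − 57 + 92 = 37.

37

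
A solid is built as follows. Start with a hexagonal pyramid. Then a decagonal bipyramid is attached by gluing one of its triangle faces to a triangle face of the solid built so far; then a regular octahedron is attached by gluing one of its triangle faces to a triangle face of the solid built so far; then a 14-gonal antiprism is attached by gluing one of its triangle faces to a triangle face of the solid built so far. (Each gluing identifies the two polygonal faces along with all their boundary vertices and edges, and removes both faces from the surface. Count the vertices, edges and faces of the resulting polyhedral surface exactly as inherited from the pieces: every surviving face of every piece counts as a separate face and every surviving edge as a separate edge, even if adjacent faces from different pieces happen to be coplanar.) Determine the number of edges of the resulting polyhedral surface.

A hexagonal pyramid: V=7, E=12, F=7.
Attach a decagonal bipyramid (V=12, E=30, F=20) along a 3-gon: merge 3 vertices and 3 edges, delete both glued faces → V=16, E=39, F=25.
Attach a regular octahedron (V=6, E=12, F=8) along a 3-gon: merge 3 vertices and 3 edges, delete both glued faces → V=19, E=48, F=31.
Attach a 14-gonal antiprism (V=28, E=56, F=30) along a 3-gon: merge 3 vertices and 3 edges, delete both glued faces → V=44, E=101, F=59.
Check: V − E + F = 44 − 101 + 59 = 2.

101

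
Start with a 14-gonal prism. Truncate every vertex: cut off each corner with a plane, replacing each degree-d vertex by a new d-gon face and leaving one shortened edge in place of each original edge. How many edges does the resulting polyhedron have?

The base solid has V = 28, E = 42, F = 16.
Truncation replaces each original edge-end by a new vertex, so V′ = 2E = 84.
Each original edge survives, and each old vertex of degree d contributes d new edges; summing degrees gives Σd = 2E, so E′ = E + 2E = 3E = 126.
Each original face survives and each original vertex becomes one new face: F′ = F + V = 44.

126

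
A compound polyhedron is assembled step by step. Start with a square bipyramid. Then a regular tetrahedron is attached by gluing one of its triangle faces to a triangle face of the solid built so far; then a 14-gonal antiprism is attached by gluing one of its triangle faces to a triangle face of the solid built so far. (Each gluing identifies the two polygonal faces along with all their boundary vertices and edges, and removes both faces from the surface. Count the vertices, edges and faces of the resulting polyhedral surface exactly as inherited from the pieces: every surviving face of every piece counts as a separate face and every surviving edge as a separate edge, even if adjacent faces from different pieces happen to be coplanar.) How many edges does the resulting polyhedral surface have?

A square bipyramid: V=6, E=12, F=8.
Attach a regular tetrahedron (V=4, E=6, F=4) along a 3-gon: merge 3 vertices and 3 edges, delete both glued faces → V=7, E=15, F=10.
Attach a 14-gonal antiprism (V=28, E=56, F=30) along a 3-gon: merge 3 vertices and 3 edges, delete both glued faces → V=32, E=68, F=38.
Check: V − E + F = 32 − 68 + 38 = 2.

68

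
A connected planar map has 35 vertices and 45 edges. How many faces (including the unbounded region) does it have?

Euler's formula for a connected plane graph: V − E + F = 2, so F = 2 − 35 + 45 = 12.

12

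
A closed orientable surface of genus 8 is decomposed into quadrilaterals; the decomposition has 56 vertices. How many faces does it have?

χ = 2 − 2·8 = -14, and every face is a square so 4F = 2E.
V − E + F = -14 with E = 4F/2 gives 56 − (4/2 − 1)·F = -14, so F = 70 and E = 140.

70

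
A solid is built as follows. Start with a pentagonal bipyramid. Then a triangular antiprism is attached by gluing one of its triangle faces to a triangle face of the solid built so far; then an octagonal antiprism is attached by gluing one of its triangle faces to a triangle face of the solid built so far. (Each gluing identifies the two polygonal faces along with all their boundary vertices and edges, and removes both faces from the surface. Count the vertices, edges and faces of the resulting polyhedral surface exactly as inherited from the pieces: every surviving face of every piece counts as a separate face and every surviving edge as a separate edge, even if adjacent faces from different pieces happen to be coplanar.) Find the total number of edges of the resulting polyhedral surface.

A pentagonal bipyramid: V=7, E=15, F=10.
Attach a triangular antiprism (V=6, E=12, F=8) along a 3-gon: merge 3 vertices and 3 edges, delete both glued faces → V=10, E=24, F=16.
Attach an octagonal antiprism (V=16, E=32, F=18) along a 3-gon: merge 3 vertices and 3 edges, delete both glued faces → V=23, E=53, F=32.
Check: V − E + F = 23 − 53 + 32 = 2.

53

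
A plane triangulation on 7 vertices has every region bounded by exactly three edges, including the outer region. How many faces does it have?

10

In a plane triangulation 3F = 2E and V − E + F = 2, so F = 2V − 4 = 2·7 − 4 = 10.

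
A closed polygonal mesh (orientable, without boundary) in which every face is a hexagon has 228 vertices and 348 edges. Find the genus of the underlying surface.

Every face is a hexagon and each edge borders two faces, so 6F = 2·348, giving F = 116.
χ = V − E + F = 228 − 348 + 116 = -4.
For a closed orientable surface χ = 2 − 2g, so g = (2 − (-4))/2 = 3.

3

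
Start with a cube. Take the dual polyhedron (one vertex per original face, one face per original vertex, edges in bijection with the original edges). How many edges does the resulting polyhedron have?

The base solid has V = 8, E = 12, F = 6.
The dual swaps V and F and preserves E: V′ = F = 6, E′ = E = 12, F′ = V = 8.

12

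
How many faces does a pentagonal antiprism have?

12

An antiprism on an n-gon has two n-gon caps and 2n triangles: V = 2·5 = 10, E = 4·5 = 20, F = 2·5 + 2 = 12.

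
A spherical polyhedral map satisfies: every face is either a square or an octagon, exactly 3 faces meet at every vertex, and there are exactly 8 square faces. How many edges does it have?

Let x be the number of octagons; then F = 8 + x.
Edge–face incidences: 2E = 4·8 + 8·x = 32 + 8x.
Every vertex has degree 3, so 3V = 2E.
Euler: V − E + F = 2 ⇒ (2E)/3 − E + (8 + x) = 2.
Multiply by 6: 2·(2E) − 3·(2E) + 6·(8 + x) = 12, i.e. 48 + 6x − (32 + 8x) = 12.
Collecting terms: −2x + 16 = 12, so −2x = −4, so x = 2.
Then 2E = 32 + 8·2 = 48, so E = 24, V = 2E/3 = 16, F = 8 + 2 = 10.

24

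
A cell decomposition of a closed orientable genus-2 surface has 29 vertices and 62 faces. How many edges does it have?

93

For a closed orientable surface of genus 2, χ = 2 − 2·2 = -2.
E = V + F − (-2) = 29 + 62 − (-2) = 93.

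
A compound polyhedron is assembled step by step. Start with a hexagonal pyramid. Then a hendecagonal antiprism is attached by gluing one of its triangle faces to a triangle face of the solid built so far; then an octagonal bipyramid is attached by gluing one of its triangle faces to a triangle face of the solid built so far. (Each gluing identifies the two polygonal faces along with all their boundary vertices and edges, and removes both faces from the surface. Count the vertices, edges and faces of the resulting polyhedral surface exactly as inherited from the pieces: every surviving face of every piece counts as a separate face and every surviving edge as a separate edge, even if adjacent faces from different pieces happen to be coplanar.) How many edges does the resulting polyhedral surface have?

74

A hexagonal pyramid: V=7, E=12, F=7.
Attach a hendecagonal antiprism (V=22, E=44, F=24) along a 3-gon: merge 3 vertices and 3 edges, delete both glued faces → V=26, E=53, F=29.
Attach an octagonal bipyramid (V=10, E=24, F=16) along a 3-gon: merge 3 vertices and 3 edges, delete both glued faces → V=33, E=74, F=43.
Check: V − E + F = 33 − 74 + 43 = 2.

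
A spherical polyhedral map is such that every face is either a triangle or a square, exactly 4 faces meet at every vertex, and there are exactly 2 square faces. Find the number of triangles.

8

Let x be the number of triangles; then F = 2 + x.
Edge–face incidences: 2E = 4·2 + 3·x = 8 + 3x.
Every vertex has degree 4, so 4V = 2E.
Euler: V − E + F = 2 ⇒ (2E)/4 − E + (2 + x) = 2.
Multiply by 8: 2·(2E) − 4·(2E) + 8·(2 + x) = 16, i.e. 16 + 8x − 2·(8 + 3x) = 16.
Collecting terms: 2x = 16, so x = 8.
Then 2E = 8 + 3·8 = 32, so E = 16, V = 2E/4 = 8, F = 2 + 8 = 10.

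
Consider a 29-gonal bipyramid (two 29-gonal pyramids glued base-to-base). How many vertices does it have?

A bipyramid over an n-gon has 2n triangular faces and n + 2 vertices: V = 29 + 2 = 31, E = 3·29 = 87, F = 2·29 = 58.

31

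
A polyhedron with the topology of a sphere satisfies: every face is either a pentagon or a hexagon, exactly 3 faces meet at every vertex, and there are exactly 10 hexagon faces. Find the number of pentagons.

Let x be the number of pentagons; then F = 10 + x.
Edge–face incidences: 2E = 6·10 + 5·x = 60 + 5x.
Every vertex has degree 3, so 3V = 2E.
Euler: V − E + F = 2 ⇒ (2E)/3 − E + (10 + x) = 2.
Multiply by 6: 2·(2E) − 3·(2E) + 6·(10 + x) = 12, i.e. 60 + 6x − (60 + 5x) = 12.
Collecting terms: x = 12.
Then 2E = 60 + 5·12 = 120, so E = 60, V = 2E/3 = 40, F = 10 + 12 = 22.

12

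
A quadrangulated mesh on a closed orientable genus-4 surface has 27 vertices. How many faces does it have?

33

χ = 2 − 2·4 = -6, and every face is a square so 4F = 2E.
V − E + F = -6 with E = 4F/2 gives 27 − (4/2 − 1)·F = -6, so F = 33 and E = 66.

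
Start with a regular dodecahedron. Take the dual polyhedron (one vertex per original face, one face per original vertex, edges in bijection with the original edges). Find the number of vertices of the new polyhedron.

12

The base solid has V = 20, E = 30, F = 12.
The dual swaps V and F and preserves E: V′ = F = 12, E′ = E = 30, F′ = V = 20.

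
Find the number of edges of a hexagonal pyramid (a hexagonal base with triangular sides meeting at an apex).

A pyramid on an n-gon base has one n-gon and n triangles: V = 6 + 1 = 7, E = 2·6 = 12, F = 6 + 1 = 7.

12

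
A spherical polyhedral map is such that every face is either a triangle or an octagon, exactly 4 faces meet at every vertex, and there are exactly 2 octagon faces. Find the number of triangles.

16

Let x be the number of triangles; then F = 2 + x.
Edge–face incidences: 2E = 8·2 + 3·x = 16 + 3x.
Every vertex has degree 4, so 4V = 2E.
Euler: V − E + F = 2 ⇒ (2E)/4 − E + (2 + x) = 2.
Multiply by 8: 2·(2E) − 4·(2E) + 8·(2 + x) = 16, i.e. 16 + 8x − 2·(16 + 3x) = 16.
Collecting terms: 2x − 16 = 16, so 2x = 32, so x = 16.
Then 2E = 16 + 3·16 = 64, so E = 32, V = 2E/4 = 16, F = 2 + 16 = 18.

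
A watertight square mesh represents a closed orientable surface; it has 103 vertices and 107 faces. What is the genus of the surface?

3

Every face is a square, so 2E = 4·107 = 428, giving E = 214.
χ = V − E + F = 103 − 214 + 107 = -4.
For a closed orientable surface χ = 2 − 2g, so g = (2 − (-4))/2 = 3.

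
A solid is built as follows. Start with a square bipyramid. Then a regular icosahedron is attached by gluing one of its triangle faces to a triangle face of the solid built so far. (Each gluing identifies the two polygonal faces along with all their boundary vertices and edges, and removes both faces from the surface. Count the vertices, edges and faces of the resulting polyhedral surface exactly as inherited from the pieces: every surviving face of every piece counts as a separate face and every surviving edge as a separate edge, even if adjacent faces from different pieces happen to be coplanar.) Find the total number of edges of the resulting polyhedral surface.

A square bipyramid: V=6, E=12, F=8.
Attach a regular icosahedron (V=12, E=30, F=20) along a 3-gon: merge 3 vertices and 3 edges, delete both glued faces → V=15, E=39, F=26.
Check: V − E + F = 15 − 39 + 26 = 2.

39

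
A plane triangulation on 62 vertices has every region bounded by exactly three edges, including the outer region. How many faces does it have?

In a plane triangulation 3F = 2E and V − E + F = 2, so F = 2V − 4 = 2·62 − 4 = 120.

120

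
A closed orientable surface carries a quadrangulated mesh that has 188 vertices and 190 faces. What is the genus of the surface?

Every face is a square, so 2E = 4·190 = 760, giving E = 380.
χ = V − E + F = 188 − 380 + 190 = -2.
For a closed orientable surface χ = 2 − 2g, so g = (2 − (-2))/2 = 2.

2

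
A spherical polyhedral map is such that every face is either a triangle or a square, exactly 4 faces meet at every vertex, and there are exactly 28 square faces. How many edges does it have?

Let x be the number of triangles; then F = 28 + x.
Edge–face incidences: 2E = 4·28 + 3·x = 112 + 3x.
Every vertex has degree 4, so 4V = 2E.
Euler: V − E + F = 2 ⇒ (2E)/4 − E + (28 + x) = 2.
Multiply by 8: 2·(2E) − 4·(2E) + 8·(28 + x) = 16, i.e. 224 + 8x − 2·(112 + 3x) = 16.
Collecting terms: 2x = 16, so x = 8.
Then 2E = 112 + 3·8 = 136, so E = 68, V = 2E/4 = 34, F = 28 + 8 = 36.

68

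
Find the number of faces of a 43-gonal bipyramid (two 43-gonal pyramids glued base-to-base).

A bipyramid over an n-gon has 2n triangular faces and n + 2 vertices: V = 43 + 2 = 45, E = 3·43 = 129, F = 2·43 = 86.

86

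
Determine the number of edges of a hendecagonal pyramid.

A pyramid on an n-gon base has one n-gon and n triangles: V = 11 + 1 = 12, E = 2·11 = 22, F = 11 + 1 = 12.

22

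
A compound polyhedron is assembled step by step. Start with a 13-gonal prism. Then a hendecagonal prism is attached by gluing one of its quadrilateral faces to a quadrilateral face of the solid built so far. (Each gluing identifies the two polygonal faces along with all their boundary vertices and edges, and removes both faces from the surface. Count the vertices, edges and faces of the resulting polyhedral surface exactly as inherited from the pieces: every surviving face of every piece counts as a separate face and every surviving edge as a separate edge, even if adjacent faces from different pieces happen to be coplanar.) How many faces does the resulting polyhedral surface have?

A 13-gonal prism: V=26, E=39, F=15.
Attach a hendecagonal prism (V=22, E=33, F=13) along a 4-gon: merge 4 vertices and 4 edges, delete both glued faces → V=44, E=68, F=26.
Check: V − E + F = 44 − 68 + 26 = 2.

26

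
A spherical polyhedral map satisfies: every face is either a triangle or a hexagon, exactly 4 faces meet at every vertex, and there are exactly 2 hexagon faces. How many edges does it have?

Let x be the number of triangles; then F = 2 + x.
Edge–face incidences: 2E = 6·2 + 3·x = 12 + 3x.
Every vertex has degree 4, so 4V = 2E.
Euler: V − E + F = 2 ⇒ (2E)/4 − E + (2 + x) = 2.
Multiply by 8: 2·(2E) − 4·(2E) + 8·(2 + x) = 16, i.e. 16 + 8x − 2·(12 + 3x) = 16.
Collecting terms: 2x − 8 = 16, so 2x = 24, so x = 12.
Then 2E = 12 + 3·12 = 48, so E = 24, V = 2E/4 = 12, F = 2 + 12 = 14.

24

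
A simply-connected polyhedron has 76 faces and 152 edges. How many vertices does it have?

78

Here V − E + F = 2.
V = 2 + E − F = 2 + 152 − 76 = 78.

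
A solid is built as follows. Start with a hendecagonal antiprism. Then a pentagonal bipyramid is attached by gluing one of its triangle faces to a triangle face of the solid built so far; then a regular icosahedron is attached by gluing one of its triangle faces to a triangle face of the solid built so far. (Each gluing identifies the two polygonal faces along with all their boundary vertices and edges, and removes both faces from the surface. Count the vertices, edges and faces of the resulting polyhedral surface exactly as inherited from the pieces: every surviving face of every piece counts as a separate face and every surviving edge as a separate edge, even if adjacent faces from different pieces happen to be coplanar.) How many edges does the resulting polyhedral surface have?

A hendecagonal antiprism: V=22, E=44, F=24.
Attach a pentagonal bipyramid (V=7, E=15, F=10) along a 3-gon: merge 3 vertices and 3 edges, delete both glued faces → V=26, E=56, F=32.
Attach a regular icosahedron (V=12, E=30, F=20) along a 3-gon: merge 3 vertices and 3 edges, delete both glued faces → V=35, E=83, F=50.
Check: V − E + F = 35 − 83 + 50 = 2.

83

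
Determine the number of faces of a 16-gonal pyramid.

A pyramid on an n-gon base has one n-gon and n triangles: V = 16 + 1 = 17, E = 2·16 = 32, F = 16 + 1 = 17.

17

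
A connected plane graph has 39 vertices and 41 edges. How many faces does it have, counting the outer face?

4

Euler's formula for a connected plane graph: V − E + F = 2, so F = 2 − 39 + 41 = 4.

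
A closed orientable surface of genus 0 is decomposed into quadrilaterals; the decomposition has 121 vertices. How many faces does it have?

χ = 2 − 2·0 = 2, and every face is a square so 4F = 2E.
V − E + F = 2 with E = 4F/2 gives 121 − (4/2 − 1)·F = 2, so F = 119 and E = 238.

119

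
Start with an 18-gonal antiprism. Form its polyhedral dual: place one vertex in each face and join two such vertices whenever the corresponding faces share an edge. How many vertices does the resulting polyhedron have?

38

The base solid has V = 36, E = 72, F = 38.
The dual swaps V and F and preserves E: V′ = F = 38, E′ = E = 72, F′ = V = 36.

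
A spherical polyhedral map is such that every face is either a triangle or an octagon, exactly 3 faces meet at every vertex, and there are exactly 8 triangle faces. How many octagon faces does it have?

6

Let x be the number of octagons; then F = 8 + x.
Edge–face incidences: 2E = 3·8 + 8·x = 24 + 8x.
Every vertex has degree 3, so 3V = 2E.
Euler: V − E + F = 2 ⇒ (2E)/3 − E + (8 + x) = 2.
Multiply by 6: 2·(2E) − 3·(2E) + 6·(8 + x) = 12, i.e. 48 + 6x − (24 + 8x) = 12.
Collecting terms: −2x + 24 = 12, so −2x = −12, so x = 6.
Then 2E = 24 + 8·6 = 72, so E = 36, V = 2E/3 = 24, F = 8 + 6 = 14.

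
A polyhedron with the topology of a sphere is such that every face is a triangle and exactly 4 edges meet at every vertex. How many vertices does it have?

6

Each face has 3 edges and each edge borders two faces, so 2E = 3F.
Each vertex has degree 4, so 4V = 2E and hence V = 3F/4.
Euler: V − E + F = 2 ⇒ (3F/4) − (3F/2) + F = 2.
Multiply by 8: (6 − 12 + 8)F = 16, i.e. 2F = 16.
So F = 8, E = 3·8/2 = 12, V = 3·8/4 = 6.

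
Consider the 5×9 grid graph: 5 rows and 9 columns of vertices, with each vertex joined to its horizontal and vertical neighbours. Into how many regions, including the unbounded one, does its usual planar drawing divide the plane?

The grid has V = 5·9 = 45 vertices and E = 5·8 + 9·4 = 76 edges.
F = 2 − V + E = 2 − 45 + 76 = 33.

33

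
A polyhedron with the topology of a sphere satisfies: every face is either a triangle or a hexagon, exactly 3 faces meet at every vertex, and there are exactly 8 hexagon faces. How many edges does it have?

Let x be the number of triangles; then F = 8 + x.
Edge–face incidences: 2E = 6·8 + 3·x = 48 + 3x.
Every vertex has degree 3, so 3V = 2E.
Euler: V − E + F = 2 ⇒ (2E)/3 − E + (8 + x) = 2.
Multiply by 6: 2·(2E) − 3·(2E) + 6·(8 + x) = 12, i.e. 48 + 6x − (48 + 3x) = 12.
Collecting terms: 3x = 12, so x = 4.
Then 2E = 48 + 3·4 = 60, so E = 30, V = 2E/3 = 20, F = 8 + 4 = 12.

30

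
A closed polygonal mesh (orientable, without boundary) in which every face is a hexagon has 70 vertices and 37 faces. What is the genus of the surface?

Every face is a hexagon, so 2E = 6·37 = 222, giving E = 111.
χ = V − E + F = 70 − 111 + 37 = -4.
For a closed orientable surface χ = 2 − 2g, so g = (2 − (-4))/2 = 3.

3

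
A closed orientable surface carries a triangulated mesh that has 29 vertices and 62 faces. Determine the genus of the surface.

Every face is a triangle, so 2E = 3·62 = 186, giving E = 93.
χ = V − E + F = 29 − 93 + 62 = -2.
For a closed orientable surface χ = 2 − 2g, so g = (2 − (-2))/2 = 2.

2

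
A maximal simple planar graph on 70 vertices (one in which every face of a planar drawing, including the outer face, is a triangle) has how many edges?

204

In a plane triangulation 3F = 2E and V − E + F = 2, so E = 3V − 6 = 3·70 − 6 = 204.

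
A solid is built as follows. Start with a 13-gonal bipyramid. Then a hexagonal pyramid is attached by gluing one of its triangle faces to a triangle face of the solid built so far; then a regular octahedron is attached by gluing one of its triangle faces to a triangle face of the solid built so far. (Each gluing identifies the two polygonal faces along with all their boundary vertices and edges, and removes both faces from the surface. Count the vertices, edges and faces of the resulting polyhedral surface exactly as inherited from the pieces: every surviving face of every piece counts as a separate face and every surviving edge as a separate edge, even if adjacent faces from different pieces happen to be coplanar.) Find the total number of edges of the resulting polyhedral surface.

A 13-gonal bipyramid: V=15, E=39, F=26.
Attach a hexagonal pyramid (V=7, E=12, F=7) along a 3-gon: merge 3 vertices and 3 edges, delete both glued faces → V=19, E=48, F=31.
Attach a regular octahedron (V=6, E=12, F=8) along a 3-gon: merge 3 vertices and 3 edges, delete both glued faces → V=22, E=57, F=37.
Check: V − E + F = 22 − 57 + 37 = 2.

57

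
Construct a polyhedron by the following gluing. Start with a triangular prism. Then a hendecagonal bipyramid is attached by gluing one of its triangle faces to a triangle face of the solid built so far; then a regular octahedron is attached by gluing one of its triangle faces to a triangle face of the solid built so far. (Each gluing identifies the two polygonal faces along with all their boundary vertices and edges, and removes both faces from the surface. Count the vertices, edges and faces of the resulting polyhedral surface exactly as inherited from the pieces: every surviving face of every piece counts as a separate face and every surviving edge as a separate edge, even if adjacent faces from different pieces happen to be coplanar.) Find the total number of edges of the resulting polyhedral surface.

A triangular prism: V=6, E=9, F=5.
Attach a hendecagonal bipyramid (V=13, E=33, F=22) along a 3-gon: merge 3 vertices and 3 edges, delete both glued faces → V=16, E=39, F=25.
Attach a regular octahedron (V=6, E=12, F=8) along a 3-gon: merge 3 vertices and 3 edges, delete both glued faces → V=19, E=48, F=31.
Check: V − E + F = 19 − 48 + 31 = 2.

48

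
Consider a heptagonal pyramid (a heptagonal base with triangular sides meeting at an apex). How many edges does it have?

14

A pyramid on an n-gon base has one n-gon and n triangles: V = 7 + 1 = 8, E = 2·7 = 14, F = 7 + 1 = 8.
Check: V − E + F = 8 − 14 + 8 = 2.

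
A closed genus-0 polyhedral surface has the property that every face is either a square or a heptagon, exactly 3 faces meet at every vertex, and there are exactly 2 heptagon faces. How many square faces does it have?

Let x be the number of squares; then F = 2 + x.
Edge–face incidences: 2E = 7·2 + 4·x = 14 + 4x.
Every vertex has degree 3, so 3V = 2E.
Euler: V − E + F = 2 ⇒ (2E)/3 − E + (2 + x) = 2.
Multiply by 6: 2·(2E) − 3·(2E) + 6·(2 + x) = 12, i.e. 12 + 6x − (14 + 4x) = 12.
Collecting terms: 2x − 2 = 12, so 2x = 14, so x = 7.
Then 2E = 14 + 4·7 = 42, so E = 21, V = 2E/3 = 14, F = 2 + 7 = 9.

7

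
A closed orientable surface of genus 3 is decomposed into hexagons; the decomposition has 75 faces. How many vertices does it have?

χ = 2 − 2·3 = -4, and every face is a hexagon so 6F = 2E.
E = 6·75/2 = 225. Then V = -4 + E − F = -4 + 225 − 75 = 146.

146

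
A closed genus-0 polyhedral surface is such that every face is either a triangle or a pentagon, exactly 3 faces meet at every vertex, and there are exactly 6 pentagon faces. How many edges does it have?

18

Let x be the number of triangles; then F = 6 + x.
Edge–face incidences: 2E = 5·6 + 3·x = 30 + 3x.
Every vertex has degree 3, so 3V = 2E.
Euler: V − E + F = 2 ⇒ (2E)/3 − E + (6 + x) = 2.
Multiply by 6: 2·(2E) − 3·(2E) + 6·(6 + x) = 12, i.e. 36 + 6x − (30 + 3x) = 12.
Collecting terms: 3x + 6 = 12, so 3x = 6, so x = 2.
Then 2E = 30 + 3·2 = 36, so E = 18, V = 2E/3 = 12, F = 6 + 2 = 8.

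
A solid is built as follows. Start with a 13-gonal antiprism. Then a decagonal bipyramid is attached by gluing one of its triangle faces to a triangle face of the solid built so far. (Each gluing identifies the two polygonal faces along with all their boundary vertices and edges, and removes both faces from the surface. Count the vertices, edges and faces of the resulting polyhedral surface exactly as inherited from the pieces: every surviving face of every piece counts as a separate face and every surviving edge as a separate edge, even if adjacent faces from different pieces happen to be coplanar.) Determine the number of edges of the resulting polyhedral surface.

A 13-gonal antiprism: V=26, E=52, F=28.
Attach a decagonal bipyramid (V=12, E=30, F=20) along a 3-gon: merge 3 vertices and 3 edges, delete both glued faces → V=35, E=79, F=46.
Check: V − E + F = 35 − 79 + 46 = 2.

79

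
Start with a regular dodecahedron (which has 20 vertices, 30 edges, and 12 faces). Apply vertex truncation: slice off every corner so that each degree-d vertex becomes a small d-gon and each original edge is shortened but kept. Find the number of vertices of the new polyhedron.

Truncation replaces each original edge-end by a new vertex, so V′ = 2E = 60.
Each original edge survives, and each old vertex of degree d contributes d new edges; summing degrees gives Σd = 2E, so E′ = E + 2E = 3E = 90.
Each original face survives and each original vertex becomes one new face: F′ = F + V = 32.

60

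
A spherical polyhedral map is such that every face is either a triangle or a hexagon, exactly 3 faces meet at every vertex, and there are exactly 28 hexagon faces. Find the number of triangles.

4

Let x be the number of triangles; then F = 28 + x.
Edge–face incidences: 2E = 6·28 + 3·x = 168 + 3x.
Every vertex has degree 3, so 3V = 2E.
Euler: V − E + F = 2 ⇒ (2E)/3 − E + (28 + x) = 2.
Multiply by 6: 2·(2E) − 3·(2E) + 6·(28 + x) = 12, i.e. 168 + 6x − (168 + 3x) = 12.
Collecting terms: 3x = 12, so x = 4.
Then 2E = 168 + 3·4 = 180, so E = 90, V = 2E/3 = 60, F = 28 + 4 = 32.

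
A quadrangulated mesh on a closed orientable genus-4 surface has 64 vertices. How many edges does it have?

140

χ = 2 − 2·4 = -6, and every face is a square so 4F = 2E.
V − E + F = -6 with E = 4F/2 gives 64 − (4/2 − 1)·F = -6, so F = 70 and E = 140.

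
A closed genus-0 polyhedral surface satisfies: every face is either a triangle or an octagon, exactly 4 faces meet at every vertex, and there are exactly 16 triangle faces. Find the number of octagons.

Let x be the number of octagons; then F = 16 + x.
Edge–face incidences: 2E = 3·16 + 8·x = 48 + 8x.
Every vertex has degree 4, so 4V = 2E.
Euler: V − E + F = 2 ⇒ (2E)/4 − E + (16 + x) = 2.
Multiply by 8: 2·(2E) − 4·(2E) + 8·(16 + x) = 16, i.e. 128 + 8x − 2·(48 + 8x) = 16.
Collecting terms: −8x + 32 = 16, so −8x = −16, so x = 2.
Then 2E = 48 + 8·2 = 64, so E = 32, V = 2E/4 = 16, F = 16 + 2 = 18.

2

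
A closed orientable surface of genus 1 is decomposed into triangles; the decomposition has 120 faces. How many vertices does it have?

60

χ = 2 − 2·1 = 0, and every face is a triangle so 3F = 2E.
E = 3·120/2 = 180. Then V = 0 + E − F = 0 + 180 − 120 = 60.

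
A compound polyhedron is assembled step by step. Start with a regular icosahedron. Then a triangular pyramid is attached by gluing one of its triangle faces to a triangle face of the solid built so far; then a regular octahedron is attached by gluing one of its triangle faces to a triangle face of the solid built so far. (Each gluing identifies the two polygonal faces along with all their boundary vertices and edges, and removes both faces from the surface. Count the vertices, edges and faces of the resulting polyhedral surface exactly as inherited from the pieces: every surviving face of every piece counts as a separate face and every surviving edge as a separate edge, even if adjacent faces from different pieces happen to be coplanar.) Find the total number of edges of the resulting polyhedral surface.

42

A regular icosahedron: V=12, E=30, F=20.
Attach a triangular pyramid (V=4, E=6, F=4) along a 3-gon: merge 3 vertices and 3 edges, delete both glued faces → V=13, E=33, F=22.
Attach a regular octahedron (V=6, E=12, F=8) along a 3-gon: merge 3 vertices and 3 edges, delete both glued faces → V=16, E=42, F=28.
Check: V − E + F = 16 − 42 + 28 = 2.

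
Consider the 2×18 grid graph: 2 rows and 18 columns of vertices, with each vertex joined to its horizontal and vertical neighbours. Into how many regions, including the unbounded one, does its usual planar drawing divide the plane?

18

The grid has V = 2·18 = 36 vertices and E = 2·17 + 18·1 = 52 edges.
F = 2 − V + E = 2 − 36 + 52 = 18.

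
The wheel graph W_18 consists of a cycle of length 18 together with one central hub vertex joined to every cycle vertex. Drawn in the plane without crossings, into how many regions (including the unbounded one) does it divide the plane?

W_18 has V = 18 + 1 = 19 vertices and E = 2·18 = 36 edges.
By Euler's formula F = 2 − V + E = 2 − 19 + 36 = 19.

19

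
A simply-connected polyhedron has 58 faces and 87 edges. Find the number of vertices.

31

Here V − E + F = 2.
V = 2 + E − F = 2 + 87 − 58 = 31.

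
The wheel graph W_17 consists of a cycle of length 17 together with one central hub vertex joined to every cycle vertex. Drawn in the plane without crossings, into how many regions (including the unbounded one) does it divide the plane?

18

W_17 has V = 17 + 1 = 18 vertices and E = 2·17 = 34 edges.
By Euler's formula F = 2 − V + E = 2 − 18 + 34 = 18.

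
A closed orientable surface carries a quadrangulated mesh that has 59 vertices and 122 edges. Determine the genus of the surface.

Every face is a square and each edge borders two faces, so 4F = 2·122, giving F = 61.
χ = V − E + F = 59 − 122 + 61 = -2.
For a closed orientable surface χ = 2 − 2g, so g = (2 − (-2))/2 = 2.

2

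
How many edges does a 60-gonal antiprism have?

An antiprism on an n-gon has two n-gon caps and 2n triangles: V = 2·60 = 120, E = 4·60 = 240, F = 2·60 + 2 = 122.
Check: V − E + F = 120 − 240 + 122 = 2.

240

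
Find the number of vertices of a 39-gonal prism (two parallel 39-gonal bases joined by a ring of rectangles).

A prism on an n-gon has two n-gon bases and n rectangular sides: V = 2·39 = 78, E = 3·39 = 117, F = 39 + 2 = 41.

78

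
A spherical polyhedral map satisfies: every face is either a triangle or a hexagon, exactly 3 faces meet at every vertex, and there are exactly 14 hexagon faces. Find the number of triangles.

4

Let x be the number of triangles; then F = 14 + x.
Edge–face incidences: 2E = 6·14 + 3·x = 84 + 3x.
Every vertex has degree 3, so 3V = 2E.
Euler: V − E + F = 2 ⇒ (2E)/3 − E + (14 + x) = 2.
Multiply by 6: 2·(2E) − 3·(2E) + 6·(14 + x) = 12, i.e. 84 + 6x − (84 + 3x) = 12.
Collecting terms: 3x = 12, so x = 4.
Then 2E = 84 + 3·4 = 96, so E = 48, V = 2E/3 = 32, F = 14 + 4 = 18.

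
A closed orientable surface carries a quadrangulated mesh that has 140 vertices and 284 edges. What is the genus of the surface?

2

Every face is a square and each edge borders two faces, so 4F = 2·284, giving F = 142.
χ = V − E + F = 140 − 284 + 142 = -2.
For a closed orientable surface χ = 2 − 2g, so g = (2 − (-2))/2 = 2.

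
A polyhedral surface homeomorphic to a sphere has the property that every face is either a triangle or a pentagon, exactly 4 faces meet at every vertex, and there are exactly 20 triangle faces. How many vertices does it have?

Let x be the number of pentagons; then F = 20 + x.
Edge–face incidences: 2E = 3·20 + 5·x = 60 + 5x.
Every vertex has degree 4, so 4V = 2E.
Euler: V − E + F = 2 ⇒ (2E)/4 − E + (20 + x) = 2.
Multiply by 8: 2·(2E) − 4·(2E) + 8·(20 + x) = 16, i.e. 160 + 8x − 2·(60 + 5x) = 16.
Collecting terms: −2x + 40 = 16, so −2x = −24, so x = 12.
Then 2E = 60 + 5·12 = 120, so E = 60, V = 2E/4 = 30, F = 20 + 12 = 32.

30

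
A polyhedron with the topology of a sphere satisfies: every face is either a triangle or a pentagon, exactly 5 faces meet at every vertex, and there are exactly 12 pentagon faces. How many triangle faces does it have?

Let x be the number of triangles; then F = 12 + x.
Edge–face incidences: 2E = 5·12 + 3·x = 60 + 3x.
Every vertex has degree 5, so 5V = 2E.
Euler: V − E + F = 2 ⇒ (2E)/5 − E + (12 + x) = 2.
Multiply by 10: 2·(2E) − 5·(2E) + 10·(12 + x) = 20, i.e. 120 + 10x − 3·(60 + 3x) = 20.
Collecting terms: x − 60 = 20, so x = 80.
Then 2E = 60 + 3·80 = 300, so E = 150, V = 2E/5 = 60, F = 12 + 80 = 92.

80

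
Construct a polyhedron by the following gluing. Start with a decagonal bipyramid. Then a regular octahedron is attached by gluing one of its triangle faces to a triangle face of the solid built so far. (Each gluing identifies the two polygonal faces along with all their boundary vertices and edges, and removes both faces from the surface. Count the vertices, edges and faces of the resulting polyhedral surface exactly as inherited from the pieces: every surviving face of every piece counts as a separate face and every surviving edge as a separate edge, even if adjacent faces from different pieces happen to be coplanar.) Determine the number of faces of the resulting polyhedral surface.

A decagonal bipyramid: V=12, E=30, F=20.
Attach a regular octahedron (V=6, E=12, F=8) along a 3-gon: merge 3 vertices and 3 edges, delete both glued faces → V=15, E=39, F=26.
Check: V − E + F = 15 − 39 + 26 = 2.

26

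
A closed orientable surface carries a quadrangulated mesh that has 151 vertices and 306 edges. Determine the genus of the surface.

Every face is a square and each edge borders two faces, so 4F = 2·306, giving F = 153.
χ = V − E + F = 151 − 306 + 153 = -2.
For a closed orientable surface χ = 2 − 2g, so g = (2 − (-2))/2 = 2.

2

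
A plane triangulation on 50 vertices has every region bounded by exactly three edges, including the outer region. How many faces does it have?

In a plane triangulation 3F = 2E and V − E + F = 2, so F = 2V − 4 = 2·50 − 4 = 96.

96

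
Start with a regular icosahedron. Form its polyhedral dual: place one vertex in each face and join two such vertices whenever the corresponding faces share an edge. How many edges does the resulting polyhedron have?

The base solid has V = 12, E = 30, F = 20.
The dual swaps V and F and preserves E: V′ = F = 20, E′ = E = 30, F′ = V = 12.

30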